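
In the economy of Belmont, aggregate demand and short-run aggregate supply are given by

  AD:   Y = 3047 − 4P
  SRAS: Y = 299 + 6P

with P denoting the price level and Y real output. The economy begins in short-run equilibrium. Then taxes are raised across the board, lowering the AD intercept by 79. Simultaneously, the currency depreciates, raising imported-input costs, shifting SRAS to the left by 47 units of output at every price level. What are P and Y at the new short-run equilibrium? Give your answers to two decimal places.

After both shocks: AD is Y = 2968 − 4P and SRAS is Y = 252 + 6P.
Setting them equal: 2716 = 10P, so P = 271.60.
Substituting into AD, Y = 1881.60.

P = 271.60, Y = 1881.60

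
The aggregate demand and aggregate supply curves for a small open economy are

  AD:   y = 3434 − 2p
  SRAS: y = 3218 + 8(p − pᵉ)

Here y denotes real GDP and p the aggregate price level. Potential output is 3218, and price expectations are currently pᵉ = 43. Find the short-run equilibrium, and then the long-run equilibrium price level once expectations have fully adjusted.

Short run: with pᵉ = 43, SRAS is y = 2874 + 8p. Setting AD = SRAS gives 560 = 10p, so p = 56 and y = 3434 − 2·56 = 3322.
Output 3322 is above potential 3218, so over time expected prices rise and SRAS shifts left until y returns to 3218.
Long run: y = 3218 on the AD curve gives 3218 = 3434 − 2p, so p = 108.

Short run: p = 56, y = 3322. Long run: p = 108.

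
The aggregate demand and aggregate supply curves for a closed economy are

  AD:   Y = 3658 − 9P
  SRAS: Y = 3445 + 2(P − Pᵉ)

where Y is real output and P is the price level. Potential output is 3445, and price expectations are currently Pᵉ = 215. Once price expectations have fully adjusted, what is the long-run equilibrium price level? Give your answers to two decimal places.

Short run: with Pᵉ = 215, SRAS is Y = 3015 + 2P. Setting AD = SRAS gives 643 = 11P, so P = 58.45 and Y = 3658 − 9P = 3131.91.
Output 3131.91 is below potential 3445, so over time expected prices fall and SRAS shifts right until Y returns to 3445.
Long run: Y = 3445 on the AD curve gives 3445 = 3658 − 9P, so P = 23.67.

Long-run P = 23.67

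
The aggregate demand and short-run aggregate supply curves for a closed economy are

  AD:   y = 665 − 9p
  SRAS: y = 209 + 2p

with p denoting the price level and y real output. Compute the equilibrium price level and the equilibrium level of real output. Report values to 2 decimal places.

Set AD = SRAS: 665 − 9p = 209 + 2p, so 456 = 11p and p = 41.45.
Substituting into AD, y = 665 − 9p = 291.91.

p = 41.45, y = 291.91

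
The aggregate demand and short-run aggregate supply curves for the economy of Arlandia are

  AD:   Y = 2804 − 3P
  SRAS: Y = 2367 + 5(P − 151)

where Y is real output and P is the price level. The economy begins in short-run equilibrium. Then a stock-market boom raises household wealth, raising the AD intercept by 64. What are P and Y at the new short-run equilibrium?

This is a positive demand shock: AD shifts right.
New AD: Y = 2868 − 3P.
SRAS can be written Y = 1612 + 5P.
Set AD = SRAS: 2868 − 3P = 1612 + 5P, so 1256 = 8P and P = 157.
Y = 2868 − 3·157 = 2397.

P = 157, Y = 2397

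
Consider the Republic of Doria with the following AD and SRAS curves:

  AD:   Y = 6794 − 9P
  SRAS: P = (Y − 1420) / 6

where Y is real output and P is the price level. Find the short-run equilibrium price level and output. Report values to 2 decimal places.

P = 358.27, Y = 3569.60

Rearrange SRAS to Y = 1420 + 6P.
Set AD = SRAS: 6794 − 9P = 1420 + 6P, so 5374 = 15P and P = 358.27.
Substituting into AD, Y = 6794 − 9P = 3569.60.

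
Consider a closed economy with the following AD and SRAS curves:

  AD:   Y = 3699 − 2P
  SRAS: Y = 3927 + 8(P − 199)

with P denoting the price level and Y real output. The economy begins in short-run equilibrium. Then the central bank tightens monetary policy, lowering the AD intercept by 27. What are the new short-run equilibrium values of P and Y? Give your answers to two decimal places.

This is a negative demand shock: AD shifts left.
New AD: Y = 3672 − 2P.
SRAS can be written Y = 2335 + 8P.
Set AD = SRAS: 3672 − 2P = 2335 + 8P, so 1337 = 10P and P = 133.70.
Substituting into AD, Y = 3404.60.

P = 133.70, Y = 3404.60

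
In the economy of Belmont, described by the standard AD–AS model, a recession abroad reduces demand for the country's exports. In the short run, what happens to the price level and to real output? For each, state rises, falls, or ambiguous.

This is a negative demand shock: AD shifts left.
Moving along the upward-sloping SRAS curve, P falls and Y falls.

Price level: falls; output: falls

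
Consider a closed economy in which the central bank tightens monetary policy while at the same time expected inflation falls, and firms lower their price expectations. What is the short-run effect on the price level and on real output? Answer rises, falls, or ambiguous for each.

The first event is a negative demand shock: AD shifts left, which by itself pushes P down and Y down.
The second is a favourable supply shock: SRAS shifts right, which by itself pushes P down and Y up.
Both shocks push P down, so P falls. The two shocks push Y in opposite directions, so the effect on Y is ambiguous.

Price level: falls; output: ambiguous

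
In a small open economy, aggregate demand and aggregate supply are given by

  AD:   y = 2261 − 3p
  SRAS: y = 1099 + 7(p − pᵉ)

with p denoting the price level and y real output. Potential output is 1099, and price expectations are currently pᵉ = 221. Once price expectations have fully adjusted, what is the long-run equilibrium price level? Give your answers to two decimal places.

Short run: with pᵉ = 221, SRAS is y = 7p − 448. Setting AD = SRAS gives 2709 = 10p, so p = 270.90 and y = 2261 − 3p = 1448.30.
Output 1448.30 is above potential 1099, so over time expected prices rise and SRAS shifts left until y returns to 1099.
Long run: y = 1099 on the AD curve gives 1099 = 2261 − 3p, so p = 387.33.

Long-run p = 387.33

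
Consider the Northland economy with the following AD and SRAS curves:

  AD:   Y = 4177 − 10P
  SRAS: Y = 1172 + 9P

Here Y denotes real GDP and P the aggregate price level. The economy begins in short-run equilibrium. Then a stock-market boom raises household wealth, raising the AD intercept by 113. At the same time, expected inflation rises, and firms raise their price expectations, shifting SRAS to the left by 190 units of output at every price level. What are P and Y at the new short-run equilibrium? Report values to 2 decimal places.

P = 174.11, Y = 2548.95

After both shocks: AD is Y = 4290 − 10P and SRAS is Y = 982 + 9P.
Setting them equal: 3308 = 19P, so P = 174.11.
Substituting into AD, Y = 2548.95.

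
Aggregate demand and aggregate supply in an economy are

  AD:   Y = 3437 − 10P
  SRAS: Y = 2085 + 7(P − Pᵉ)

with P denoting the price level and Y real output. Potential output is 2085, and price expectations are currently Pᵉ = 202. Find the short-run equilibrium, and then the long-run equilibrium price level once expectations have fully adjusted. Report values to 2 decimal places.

Short run: with Pᵉ = 202, SRAS is Y = 671 + 7P. Setting AD = SRAS gives 2766 = 17P, so P = 162.71 and Y = 3437 − 10P = 1809.94.
Output 1809.94 is below potential 2085, so over time expected prices fall and SRAS shifts right until Y returns to 2085.
Long run: Y = 2085 on the AD curve gives 2085 = 3437 − 10P, so P = 135.20.

Short run: P = 162.71, Y = 1809.94. Long run: P = 135.20.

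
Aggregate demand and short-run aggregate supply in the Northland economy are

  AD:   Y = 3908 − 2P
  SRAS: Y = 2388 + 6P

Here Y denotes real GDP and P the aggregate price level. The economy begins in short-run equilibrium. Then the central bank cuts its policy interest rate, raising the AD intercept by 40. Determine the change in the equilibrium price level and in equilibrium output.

This is a positive demand shock: AD shifts right.
New AD: Y = 3948 − 2P.
Set AD = SRAS: 3948 − 2P = 2388 + 6P, so 1560 = 8P and P = 195.
Y = 3948 − 2·195 = 3558.
Initially P = 190, Y = 3528, so ΔP = +5 and ΔY = +30.

ΔP = +5, ΔY = +30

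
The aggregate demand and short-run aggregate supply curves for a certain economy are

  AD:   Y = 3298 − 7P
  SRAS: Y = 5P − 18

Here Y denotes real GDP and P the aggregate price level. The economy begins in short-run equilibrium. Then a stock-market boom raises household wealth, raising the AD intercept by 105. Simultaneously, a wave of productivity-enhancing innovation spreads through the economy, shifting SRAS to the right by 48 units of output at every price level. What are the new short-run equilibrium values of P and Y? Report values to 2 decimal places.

P = 281.08, Y = 1435.42

After both shocks: AD is Y = 3403 − 7P and SRAS is Y = 30 + 5P.
Setting them equal: 3373 = 12P, so P = 281.08.
Substituting into AD, Y = 1435.42.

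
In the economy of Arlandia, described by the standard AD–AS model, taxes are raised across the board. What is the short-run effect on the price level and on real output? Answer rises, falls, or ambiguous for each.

This is a negative demand shock: AD shifts left.
Moving along the upward-sloping SRAS curve, P falls and Y falls.

Price level: falls; output: falls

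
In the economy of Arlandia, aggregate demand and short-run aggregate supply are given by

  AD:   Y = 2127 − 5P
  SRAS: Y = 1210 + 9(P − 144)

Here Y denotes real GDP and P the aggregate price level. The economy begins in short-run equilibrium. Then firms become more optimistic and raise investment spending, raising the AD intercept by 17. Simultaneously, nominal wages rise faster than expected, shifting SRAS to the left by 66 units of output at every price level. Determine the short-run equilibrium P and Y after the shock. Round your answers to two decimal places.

P = 164.00, Y = 1324.00

After both shocks: AD is Y = 2144 − 5P and SRAS is Y = 9P − 152.
Setting them equal: 2296 = 14P, so P = 164.00.
Substituting into AD, Y = 1324.00.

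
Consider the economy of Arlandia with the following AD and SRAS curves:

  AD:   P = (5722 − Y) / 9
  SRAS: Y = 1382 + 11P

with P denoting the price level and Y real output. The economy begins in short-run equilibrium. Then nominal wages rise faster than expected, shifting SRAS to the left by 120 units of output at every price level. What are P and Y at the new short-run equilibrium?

This is a negative supply shock: SRAS shifts left.
New SRAS: Y = 1262 + 11P.
Set AD = SRAS: 5722 − 9P = 1262 + 11P, so 4460 = 20P and P = 223.
Y = 5722 − 9·223 = 3715.

P = 223, Y = 3715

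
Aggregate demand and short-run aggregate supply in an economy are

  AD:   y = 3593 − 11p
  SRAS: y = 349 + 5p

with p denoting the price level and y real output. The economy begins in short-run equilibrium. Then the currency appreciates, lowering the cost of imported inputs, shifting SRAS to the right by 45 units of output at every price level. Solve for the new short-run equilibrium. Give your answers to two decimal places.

p = 199.94, y = 1393.69

This is a positive supply shock: SRAS shifts right.
New SRAS: y = 394 + 5p.
Set AD = SRAS: 3593 − 11p = 394 + 5p, so 3199 = 16p and p = 199.94.
Substituting into AD, y = 1393.69.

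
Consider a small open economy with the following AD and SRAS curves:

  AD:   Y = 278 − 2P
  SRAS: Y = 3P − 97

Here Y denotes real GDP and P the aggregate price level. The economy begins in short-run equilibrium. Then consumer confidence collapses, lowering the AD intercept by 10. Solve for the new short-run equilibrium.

This is a negative demand shock: AD shifts left.
New AD: Y = 268 − 2P.
Set AD = SRAS: 268 − 2P = 3P − 97, so 365 = 5P and P = 73.
Y = 268 − 2·73 = 122.

P = 73, Y = 122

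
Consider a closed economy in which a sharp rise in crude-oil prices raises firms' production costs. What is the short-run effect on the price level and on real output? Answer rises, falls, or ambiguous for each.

This is an adverse supply shock: SRAS shifts left.
Moving along the downward-sloping AD curve, P rises and Y falls.

Price level: rises; output: falls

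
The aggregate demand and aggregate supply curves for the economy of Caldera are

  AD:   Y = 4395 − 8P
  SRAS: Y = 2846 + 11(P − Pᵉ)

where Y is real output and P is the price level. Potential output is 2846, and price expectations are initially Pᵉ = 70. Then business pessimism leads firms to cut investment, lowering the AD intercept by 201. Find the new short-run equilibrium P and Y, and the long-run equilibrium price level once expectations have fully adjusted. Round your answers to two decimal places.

AD shifts left: new AD is Y = 4194 − 8P. With Pᵉ = 70, SRAS is Y = 2076 + 11P.
Short run: 4194 − 8P = 2076 + 11P gives 2118 = 19P, so P = 111.47 and Y = 4194 − 8P = 3302.21.
Y = 3302.21 is above potential 2846; expectations adjust and SRAS shifts left until Y = 2846.
Long run: on the new AD curve, 2846 = 4194 − 8P gives P = 168.50.

Short run: P = 111.47, Y = 3302.21. Long run: P = 168.50.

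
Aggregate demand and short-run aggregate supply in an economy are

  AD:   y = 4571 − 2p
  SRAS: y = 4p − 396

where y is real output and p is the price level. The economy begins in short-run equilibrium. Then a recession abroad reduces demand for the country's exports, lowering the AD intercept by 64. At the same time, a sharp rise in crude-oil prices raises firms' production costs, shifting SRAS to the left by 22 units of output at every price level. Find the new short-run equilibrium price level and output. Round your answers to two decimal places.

p = 820.83, y = 2865.33

After both shocks: AD is y = 4507 − 2p and SRAS is y = 4p − 418.
Setting them equal: 4925 = 6p, so p = 820.83.
Substituting into AD, y = 2865.33.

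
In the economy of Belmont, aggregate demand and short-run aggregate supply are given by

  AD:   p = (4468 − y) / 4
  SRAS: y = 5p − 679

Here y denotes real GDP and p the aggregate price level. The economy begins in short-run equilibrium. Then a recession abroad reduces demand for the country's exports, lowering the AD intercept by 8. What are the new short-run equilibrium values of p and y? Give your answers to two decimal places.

This is a negative demand shock: AD shifts left.
New AD: y = 4460 − 4p.
Set AD = SRAS: 4460 − 4p = 5p − 679, so 5139 = 9p and p = 571.00.
Substituting into AD, y = 2176.00.

p = 571.00, y = 2176.00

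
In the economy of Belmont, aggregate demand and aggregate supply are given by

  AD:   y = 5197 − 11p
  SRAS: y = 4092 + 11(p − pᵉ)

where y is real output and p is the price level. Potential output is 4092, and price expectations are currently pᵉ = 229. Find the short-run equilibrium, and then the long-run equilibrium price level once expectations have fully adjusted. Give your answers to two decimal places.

Short run: p = 164.73, y = 3385.00. Long run: p = 100.45.

Short run: with pᵉ = 229, SRAS is y = 1573 + 11p. Setting AD = SRAS gives 3624 = 22p, so p = 164.73 and y = 5197 − 11p = 3385.00.
Output 3385.00 is below potential 4092, so over time expected prices fall and SRAS shifts right until y returns to 4092.
Long run: y = 4092 on the AD curve gives 4092 = 5197 − 11p, so p = 100.45.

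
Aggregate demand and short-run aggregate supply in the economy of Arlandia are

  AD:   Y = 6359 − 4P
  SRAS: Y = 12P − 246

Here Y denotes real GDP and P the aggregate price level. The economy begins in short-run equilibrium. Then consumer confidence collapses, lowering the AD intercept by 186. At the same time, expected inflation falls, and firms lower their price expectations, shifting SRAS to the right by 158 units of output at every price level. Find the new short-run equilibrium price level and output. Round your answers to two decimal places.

P = 391.31, Y = 4607.75

After both shocks: AD is Y = 6173 − 4P and SRAS is Y = 12P − 88.
Setting them equal: 6261 = 16P, so P = 391.31.
Substituting into AD, Y = 4607.75.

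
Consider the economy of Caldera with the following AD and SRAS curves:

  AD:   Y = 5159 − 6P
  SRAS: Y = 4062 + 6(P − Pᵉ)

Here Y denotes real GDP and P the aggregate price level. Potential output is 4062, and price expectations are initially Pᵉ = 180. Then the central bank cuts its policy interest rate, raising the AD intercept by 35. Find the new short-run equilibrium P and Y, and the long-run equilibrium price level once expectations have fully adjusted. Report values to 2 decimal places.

Short run: P = 184.33, Y = 4088.00. Long run: P = 188.67.

AD shifts right: new AD is Y = 5194 − 6P. With Pᵉ = 180, SRAS is Y = 2982 + 6P.
Short run: 5194 − 6P = 2982 + 6P gives 2212 = 12P, so P = 184.33 and Y = 5194 − 6P = 4088.00.
Y = 4088.00 is above potential 4062; expectations adjust and SRAS shifts left until Y = 4062.
Long run: on the new AD curve, 4062 = 5194 − 6P gives P = 188.67.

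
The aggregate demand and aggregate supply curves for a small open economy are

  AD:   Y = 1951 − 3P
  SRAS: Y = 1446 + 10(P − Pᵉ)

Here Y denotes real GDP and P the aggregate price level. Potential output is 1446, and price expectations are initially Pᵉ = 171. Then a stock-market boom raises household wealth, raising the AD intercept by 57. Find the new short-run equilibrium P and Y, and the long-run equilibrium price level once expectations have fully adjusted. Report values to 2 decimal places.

AD shifts right: new AD is Y = 2008 − 3P. With Pᵉ = 171, SRAS is Y = 10P − 264.
Short run: 2008 − 3P = 10P − 264 gives 2272 = 13P, so P = 174.77 and Y = 2008 − 3P = 1483.69.
Y = 1483.69 is above potential 1446; expectations adjust and SRAS shifts left until Y = 1446.
Long run: on the new AD curve, 1446 = 2008 − 3P gives P = 187.33.

Short run: P = 174.77, Y = 1483.69. Long run: P = 187.33.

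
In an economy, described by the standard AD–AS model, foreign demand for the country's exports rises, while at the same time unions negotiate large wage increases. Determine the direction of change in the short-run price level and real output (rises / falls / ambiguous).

Price level: rises; output: ambiguous

The first event is a positive demand shock: AD shifts right, which by itself pushes P up and Y up.
The second is an adverse supply shock: SRAS shifts left, which by itself pushes P up and Y down.
Both shocks push P up, so P rises. The two shocks push Y in opposite directions, so the effect on Y is ambiguous.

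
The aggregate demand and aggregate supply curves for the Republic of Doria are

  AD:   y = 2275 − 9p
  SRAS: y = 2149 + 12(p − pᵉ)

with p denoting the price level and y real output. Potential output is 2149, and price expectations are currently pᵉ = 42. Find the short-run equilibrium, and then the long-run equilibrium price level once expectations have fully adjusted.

Short run: p = 30, y = 2005. Long run: p = 14.

Short run: with pᵉ = 42, SRAS is y = 1645 + 12p. Setting AD = SRAS gives 630 = 21p, so p = 30 and y = 2275 − 9·30 = 2005.
Output 2005 is below potential 2149, so over time expected prices fall and SRAS shifts right until y returns to 2149.
Long run: y = 2149 on the AD curve gives 2149 = 2275 − 9p, so p = 14.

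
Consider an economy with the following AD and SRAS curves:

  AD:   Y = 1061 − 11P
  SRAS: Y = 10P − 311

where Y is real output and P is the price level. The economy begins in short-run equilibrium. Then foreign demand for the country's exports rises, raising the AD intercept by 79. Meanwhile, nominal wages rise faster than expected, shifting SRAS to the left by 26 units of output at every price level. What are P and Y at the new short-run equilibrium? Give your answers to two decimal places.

P = 70.33, Y = 366.33

After both shocks: AD is Y = 1140 − 11P and SRAS is Y = 10P − 337.
Setting them equal: 1477 = 21P, so P = 70.33.
Substituting into AD, Y = 366.33.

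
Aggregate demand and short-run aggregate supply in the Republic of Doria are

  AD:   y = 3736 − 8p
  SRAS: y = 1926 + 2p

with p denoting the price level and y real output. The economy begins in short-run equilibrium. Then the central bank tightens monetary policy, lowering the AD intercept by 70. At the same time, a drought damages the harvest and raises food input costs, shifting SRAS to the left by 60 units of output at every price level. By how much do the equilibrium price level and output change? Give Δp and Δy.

After both shocks: AD is y = 3666 − 8p and SRAS is y = 1866 + 2p.
Setting them equal: 1800 = 10p, so p = 180.
y = 3666 − 8·180 = 2226.
Initially p = 181, y = 2288, so Δp = -1 and Δy = -62.

Δp = -1, Δy = -62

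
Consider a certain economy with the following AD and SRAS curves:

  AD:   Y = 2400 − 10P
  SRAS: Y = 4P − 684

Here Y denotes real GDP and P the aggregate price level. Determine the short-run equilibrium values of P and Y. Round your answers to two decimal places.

Set AD = SRAS: 2400 − 10P = 4P − 684, so 3084 = 14P and P = 220.29.
Substituting into AD, Y = 2400 − 10P = 197.14.

P = 220.29, Y = 197.14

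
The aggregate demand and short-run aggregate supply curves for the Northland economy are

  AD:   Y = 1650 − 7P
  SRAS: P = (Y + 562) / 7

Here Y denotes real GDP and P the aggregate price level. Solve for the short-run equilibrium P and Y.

P = 158, Y = 544

Rearrange SRAS to Y = 7P − 562.
Set AD = SRAS: 1650 − 7P = 7P − 562, so 2212 = 14P and P = 158.
Then Y = 1650 − 7·158 = 544.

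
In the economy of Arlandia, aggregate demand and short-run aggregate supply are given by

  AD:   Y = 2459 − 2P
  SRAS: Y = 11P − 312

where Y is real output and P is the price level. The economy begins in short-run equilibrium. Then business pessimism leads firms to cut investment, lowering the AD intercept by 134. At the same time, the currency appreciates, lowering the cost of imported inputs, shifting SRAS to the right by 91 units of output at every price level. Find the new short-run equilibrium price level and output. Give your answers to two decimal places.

P = 195.85, Y = 1933.31

After both shocks: AD is Y = 2325 − 2P and SRAS is Y = 11P − 221.
Setting them equal: 2546 = 13P, so P = 195.85.
Substituting into AD, Y = 1933.31.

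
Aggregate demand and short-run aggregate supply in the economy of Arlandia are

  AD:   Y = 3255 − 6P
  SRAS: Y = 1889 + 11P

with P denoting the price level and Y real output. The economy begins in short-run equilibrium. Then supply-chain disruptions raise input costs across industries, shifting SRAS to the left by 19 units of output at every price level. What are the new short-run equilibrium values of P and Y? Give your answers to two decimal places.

This is a negative supply shock: SRAS shifts left.
New SRAS: Y = 1870 + 11P.
Set AD = SRAS: 3255 − 6P = 1870 + 11P, so 1385 = 17P and P = 81.47.
Substituting into AD, Y = 2766.18.

P = 81.47, Y = 2766.18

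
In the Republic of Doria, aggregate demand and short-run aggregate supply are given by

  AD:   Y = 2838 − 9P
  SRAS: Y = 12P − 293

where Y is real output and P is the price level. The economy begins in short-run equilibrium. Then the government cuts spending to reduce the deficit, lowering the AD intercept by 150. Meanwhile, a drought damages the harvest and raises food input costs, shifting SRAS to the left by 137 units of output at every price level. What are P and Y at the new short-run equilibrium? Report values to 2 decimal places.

After both shocks: AD is Y = 2688 − 9P and SRAS is Y = 12P − 430.
Setting them equal: 3118 = 21P, so P = 148.48.
Substituting into AD, Y = 1351.71.

P = 148.48, Y = 1351.71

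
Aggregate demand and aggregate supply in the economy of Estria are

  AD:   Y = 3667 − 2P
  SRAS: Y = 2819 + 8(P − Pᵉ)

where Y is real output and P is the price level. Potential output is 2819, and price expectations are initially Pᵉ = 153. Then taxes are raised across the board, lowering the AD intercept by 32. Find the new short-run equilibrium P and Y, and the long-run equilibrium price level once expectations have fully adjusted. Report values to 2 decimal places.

Short run: P = 204.00, Y = 3227.00. Long run: P = 408.00.

AD shifts left: new AD is Y = 3635 − 2P. With Pᵉ = 153, SRAS is Y = 1595 + 8P.
Short run: 3635 − 2P = 1595 + 8P gives 2040 = 10P, so P = 204.00 and Y = 3635 − 2P = 3227.00.
Y = 3227.00 is above potential 2819; expectations adjust and SRAS shifts left until Y = 2819.
Long run: on the new AD curve, 2819 = 3635 − 2P gives P = 408.00.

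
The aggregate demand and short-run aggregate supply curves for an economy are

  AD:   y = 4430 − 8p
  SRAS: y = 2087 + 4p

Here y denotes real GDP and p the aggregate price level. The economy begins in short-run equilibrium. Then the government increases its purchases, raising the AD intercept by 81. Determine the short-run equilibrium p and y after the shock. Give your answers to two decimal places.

This is a positive demand shock: AD shifts right.
New AD: y = 4511 − 8p.
Set AD = SRAS: 4511 − 8p = 2087 + 4p, so 2424 = 12p and p = 202.00.
Substituting into AD, y = 2895.00.

p = 202.00, y = 2895.00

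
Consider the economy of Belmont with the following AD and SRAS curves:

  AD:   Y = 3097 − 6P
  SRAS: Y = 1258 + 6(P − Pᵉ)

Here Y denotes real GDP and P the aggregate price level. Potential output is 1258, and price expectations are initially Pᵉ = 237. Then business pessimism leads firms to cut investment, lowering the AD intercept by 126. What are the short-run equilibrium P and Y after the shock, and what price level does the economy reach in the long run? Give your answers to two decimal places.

Short run: P = 261.25, Y = 1403.50. Long run: P = 285.50.

AD shifts left: new AD is Y = 2971 − 6P. With Pᵉ = 237, SRAS is Y = 6P − 164.
Short run: 2971 − 6P = 6P − 164 gives 3135 = 12P, so P = 261.25 and Y = 2971 − 6P = 1403.50.
Y = 1403.50 is above potential 1258; expectations adjust and SRAS shifts left until Y = 1258.
Long run: on the new AD curve, 1258 = 2971 − 6P gives P = 285.50.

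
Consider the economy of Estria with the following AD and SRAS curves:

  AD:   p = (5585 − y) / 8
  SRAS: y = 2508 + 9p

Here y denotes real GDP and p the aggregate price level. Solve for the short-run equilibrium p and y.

p = 181, y = 4137

Rearrange AD to y = 5585 − 8p.
Set AD = SRAS: 5585 − 8p = 2508 + 9p, so 3077 = 17p and p = 181.
Then y = 5585 − 8·181 = 4137.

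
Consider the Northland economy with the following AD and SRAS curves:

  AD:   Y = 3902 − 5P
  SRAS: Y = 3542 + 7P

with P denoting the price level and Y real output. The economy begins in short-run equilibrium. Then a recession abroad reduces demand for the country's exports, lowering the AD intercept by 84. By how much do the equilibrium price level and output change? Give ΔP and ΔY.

This is a negative demand shock: AD shifts left.
New AD: Y = 3818 − 5P.
Set AD = SRAS: 3818 − 5P = 3542 + 7P, so 276 = 12P and P = 23.
Y = 3818 − 5·23 = 3703.
Initially P = 30, Y = 3752, so ΔP = -7 and ΔY = -49.

ΔP = -7, ΔY = -49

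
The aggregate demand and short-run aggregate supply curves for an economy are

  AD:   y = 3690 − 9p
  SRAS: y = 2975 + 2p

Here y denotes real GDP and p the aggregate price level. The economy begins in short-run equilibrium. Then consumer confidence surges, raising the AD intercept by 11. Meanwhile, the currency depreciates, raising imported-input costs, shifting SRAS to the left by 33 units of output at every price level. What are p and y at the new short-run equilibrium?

After both shocks: AD is y = 3701 − 9p and SRAS is y = 2942 + 2p.
Setting them equal: 759 = 11p, so p = 69.
y = 3701 − 9·69 = 3080.

p = 69, y = 3080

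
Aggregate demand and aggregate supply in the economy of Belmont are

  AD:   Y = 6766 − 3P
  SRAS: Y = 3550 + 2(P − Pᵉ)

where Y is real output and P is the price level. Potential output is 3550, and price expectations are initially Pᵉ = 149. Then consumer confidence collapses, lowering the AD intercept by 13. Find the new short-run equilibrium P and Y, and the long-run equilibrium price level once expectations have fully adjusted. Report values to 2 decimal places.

Short run: P = 700.20, Y = 4652.40. Long run: P = 1067.67.

AD shifts left: new AD is Y = 6753 − 3P. With Pᵉ = 149, SRAS is Y = 3252 + 2P.
Short run: 6753 − 3P = 3252 + 2P gives 3501 = 5P, so P = 700.20 and Y = 6753 − 3P = 4652.40.
Y = 4652.40 is above potential 3550; expectations adjust and SRAS shifts left until Y = 3550.
Long run: on the new AD curve, 3550 = 6753 − 3P gives P = 1067.67.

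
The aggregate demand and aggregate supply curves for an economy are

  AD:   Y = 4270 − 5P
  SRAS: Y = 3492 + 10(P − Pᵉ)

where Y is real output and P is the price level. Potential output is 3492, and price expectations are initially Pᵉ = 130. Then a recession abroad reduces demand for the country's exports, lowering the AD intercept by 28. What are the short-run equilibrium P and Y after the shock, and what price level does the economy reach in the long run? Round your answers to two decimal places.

Short run: P = 136.67, Y = 3558.67. Long run: P = 150.00.

AD shifts left: new AD is Y = 4242 − 5P. With Pᵉ = 130, SRAS is Y = 2192 + 10P.
Short run: 4242 − 5P = 2192 + 10P gives 2050 = 15P, so P = 136.67 and Y = 4242 − 5P = 3558.67.
Y = 3558.67 is above potential 3492; expectations adjust and SRAS shifts left until Y = 3492.
Long run: on the new AD curve, 3492 = 4242 − 5P gives P = 150.00.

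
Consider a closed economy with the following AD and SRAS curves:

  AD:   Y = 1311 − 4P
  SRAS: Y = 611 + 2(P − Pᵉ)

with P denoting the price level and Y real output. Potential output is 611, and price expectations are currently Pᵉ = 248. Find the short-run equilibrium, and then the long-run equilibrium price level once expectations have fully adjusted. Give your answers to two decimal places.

Short run: P = 199.33, Y = 513.67. Long run: P = 175.00.

Short run: with Pᵉ = 248, SRAS is Y = 115 + 2P. Setting AD = SRAS gives 1196 = 6P, so P = 199.33 and Y = 1311 − 4P = 513.67.
Output 513.67 is below potential 611, so over time expected prices fall and SRAS shifts right until Y returns to 611.
Long run: Y = 611 on the AD curve gives 611 = 1311 − 4P, so P = 175.00.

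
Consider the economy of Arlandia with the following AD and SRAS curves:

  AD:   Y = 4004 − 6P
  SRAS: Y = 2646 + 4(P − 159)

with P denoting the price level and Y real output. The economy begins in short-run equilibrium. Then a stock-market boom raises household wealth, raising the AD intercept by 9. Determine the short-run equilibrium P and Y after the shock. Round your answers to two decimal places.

This is a positive demand shock: AD shifts right.
New AD: Y = 4013 − 6P.
SRAS can be written Y = 2010 + 4P.
Set AD = SRAS: 4013 − 6P = 2010 + 4P, so 2003 = 10P and P = 200.30.
Substituting into AD, Y = 2811.20.

P = 200.30, Y = 2811.20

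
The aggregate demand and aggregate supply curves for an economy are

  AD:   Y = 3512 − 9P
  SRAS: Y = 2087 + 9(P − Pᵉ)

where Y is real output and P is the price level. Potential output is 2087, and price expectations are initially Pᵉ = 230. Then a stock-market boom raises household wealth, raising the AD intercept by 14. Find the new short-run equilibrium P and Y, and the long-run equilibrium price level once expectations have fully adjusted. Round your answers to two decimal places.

Short run: P = 194.94, Y = 1771.50. Long run: P = 159.89.

AD shifts right: new AD is Y = 3526 − 9P. With Pᵉ = 230, SRAS is Y = 17 + 9P.
Short run: 3526 − 9P = 17 + 9P gives 3509 = 18P, so P = 194.94 and Y = 3526 − 9P = 1771.50.
Y = 1771.50 is below potential 2087; expectations adjust and SRAS shifts right until Y = 2087.
Long run: on the new AD curve, 2087 = 3526 − 9P gives P = 159.89.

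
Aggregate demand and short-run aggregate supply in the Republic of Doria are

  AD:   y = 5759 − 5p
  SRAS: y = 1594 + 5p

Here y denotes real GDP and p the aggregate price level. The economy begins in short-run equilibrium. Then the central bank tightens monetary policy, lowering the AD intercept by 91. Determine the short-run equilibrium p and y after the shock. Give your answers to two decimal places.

This is a negative demand shock: AD shifts left.
New AD: y = 5668 − 5p.
Set AD = SRAS: 5668 − 5p = 1594 + 5p, so 4074 = 10p and p = 407.40.
Substituting into AD, y = 3631.00.

p = 407.40, y = 3631.00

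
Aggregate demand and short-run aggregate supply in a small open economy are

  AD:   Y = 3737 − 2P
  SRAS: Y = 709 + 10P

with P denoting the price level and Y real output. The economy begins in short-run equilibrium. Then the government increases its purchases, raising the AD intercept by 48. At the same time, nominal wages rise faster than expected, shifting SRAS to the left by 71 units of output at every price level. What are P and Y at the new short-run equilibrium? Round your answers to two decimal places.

After both shocks: AD is Y = 3785 − 2P and SRAS is Y = 638 + 10P.
Setting them equal: 3147 = 12P, so P = 262.25.
Substituting into AD, Y = 3260.50.

P = 262.25, Y = 3260.50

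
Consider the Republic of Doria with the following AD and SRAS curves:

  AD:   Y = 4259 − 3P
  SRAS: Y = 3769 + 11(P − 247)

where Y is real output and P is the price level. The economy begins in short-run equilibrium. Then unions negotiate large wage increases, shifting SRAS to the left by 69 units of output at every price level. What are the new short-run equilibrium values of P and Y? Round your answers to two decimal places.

P = 234.00, Y = 3557.00

This is a negative supply shock: SRAS shifts left.
New SRAS: Y = 983 + 11P.
Set AD = SRAS: 4259 − 3P = 983 + 11P, so 3276 = 14P and P = 234.00.
Substituting into AD, Y = 3557.00.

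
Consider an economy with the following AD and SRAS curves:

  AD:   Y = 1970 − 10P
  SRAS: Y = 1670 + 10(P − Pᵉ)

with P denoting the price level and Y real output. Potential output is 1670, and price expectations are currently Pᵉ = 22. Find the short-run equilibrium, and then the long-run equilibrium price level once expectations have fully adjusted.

Short run: P = 26, Y = 1710. Long run: P = 30.

Short run: with Pᵉ = 22, SRAS is Y = 1450 + 10P. Setting AD = SRAS gives 520 = 20P, so P = 26 and Y = 1970 − 10·26 = 1710.
Output 1710 is above potential 1670, so over time expected prices rise and SRAS shifts left until Y returns to 1670.
Long run: Y = 1670 on the AD curve gives 1670 = 1970 − 10P, so P = 30.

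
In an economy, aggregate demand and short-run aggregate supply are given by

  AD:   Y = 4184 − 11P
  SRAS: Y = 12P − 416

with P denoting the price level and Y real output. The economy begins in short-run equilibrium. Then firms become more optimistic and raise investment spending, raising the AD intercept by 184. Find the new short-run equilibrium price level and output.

This is a positive demand shock: AD shifts right.
New AD: Y = 4368 − 11P.
Set AD = SRAS: 4368 − 11P = 12P − 416, so 4784 = 23P and P = 208.
Y = 4368 − 11·208 = 2080.

P = 208, Y = 2080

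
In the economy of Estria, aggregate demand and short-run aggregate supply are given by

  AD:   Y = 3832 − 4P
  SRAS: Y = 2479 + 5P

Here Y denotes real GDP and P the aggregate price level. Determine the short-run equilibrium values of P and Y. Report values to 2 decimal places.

Set AD = SRAS: 3832 − 4P = 2479 + 5P, so 1353 = 9P and P = 150.33.
Substituting into AD, Y = 3832 − 4P = 3230.67.

P = 150.33, Y = 3230.67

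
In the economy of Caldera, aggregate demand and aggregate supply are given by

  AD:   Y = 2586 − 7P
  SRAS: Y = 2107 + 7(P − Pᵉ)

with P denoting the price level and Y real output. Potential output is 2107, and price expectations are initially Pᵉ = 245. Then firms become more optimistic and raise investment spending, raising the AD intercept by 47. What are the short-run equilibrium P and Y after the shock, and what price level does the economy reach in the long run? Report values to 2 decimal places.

Short run: P = 160.07, Y = 1512.50. Long run: P = 75.14.

AD shifts right: new AD is Y = 2633 − 7P. With Pᵉ = 245, SRAS is Y = 392 + 7P.
Short run: 2633 − 7P = 392 + 7P gives 2241 = 14P, so P = 160.07 and Y = 2633 − 7P = 1512.50.
Y = 1512.50 is below potential 2107; expectations adjust and SRAS shifts right until Y = 2107.
Long run: on the new AD curve, 2107 = 2633 − 7P gives P = 75.14.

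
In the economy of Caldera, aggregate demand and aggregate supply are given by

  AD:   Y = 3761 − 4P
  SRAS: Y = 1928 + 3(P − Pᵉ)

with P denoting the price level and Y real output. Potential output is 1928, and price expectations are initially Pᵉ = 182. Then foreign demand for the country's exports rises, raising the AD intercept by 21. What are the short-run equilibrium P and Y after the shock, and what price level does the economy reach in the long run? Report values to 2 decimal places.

Short run: P = 342.86, Y = 2410.57. Long run: P = 463.50.

AD shifts right: new AD is Y = 3782 − 4P. With Pᵉ = 182, SRAS is Y = 1382 + 3P.
Short run: 3782 − 4P = 1382 + 3P gives 2400 = 7P, so P = 342.86 and Y = 3782 − 4P = 2410.57.
Y = 2410.57 is above potential 1928; expectations adjust and SRAS shifts left until Y = 1928.
Long run: on the new AD curve, 1928 = 3782 − 4P gives P = 463.50.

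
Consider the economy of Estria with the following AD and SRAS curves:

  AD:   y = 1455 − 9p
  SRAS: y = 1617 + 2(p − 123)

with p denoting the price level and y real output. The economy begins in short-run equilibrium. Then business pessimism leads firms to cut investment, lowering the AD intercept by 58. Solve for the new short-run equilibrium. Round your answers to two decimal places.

This is a negative demand shock: AD shifts left.
New AD: y = 1397 − 9p.
SRAS can be written y = 1371 + 2p.
Set AD = SRAS: 1397 − 9p = 1371 + 2p, so 26 = 11p and p = 2.36.
Substituting into AD, y = 1375.73.

p = 2.36, y = 1375.73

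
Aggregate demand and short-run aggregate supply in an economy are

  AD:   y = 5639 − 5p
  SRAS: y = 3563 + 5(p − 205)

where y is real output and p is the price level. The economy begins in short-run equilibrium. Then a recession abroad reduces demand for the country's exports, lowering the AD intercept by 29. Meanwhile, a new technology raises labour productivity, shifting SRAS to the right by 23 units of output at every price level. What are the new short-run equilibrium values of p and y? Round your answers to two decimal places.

After both shocks: AD is y = 5610 − 5p and SRAS is y = 2561 + 5p.
Setting them equal: 3049 = 10p, so p = 304.90.
Substituting into AD, y = 4085.50.

p = 304.90, y = 4085.50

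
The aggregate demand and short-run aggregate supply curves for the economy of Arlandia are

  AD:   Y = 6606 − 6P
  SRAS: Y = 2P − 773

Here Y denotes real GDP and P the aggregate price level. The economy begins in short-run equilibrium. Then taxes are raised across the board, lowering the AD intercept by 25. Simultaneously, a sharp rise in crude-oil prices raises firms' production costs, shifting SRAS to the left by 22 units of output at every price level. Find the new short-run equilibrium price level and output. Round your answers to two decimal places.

After both shocks: AD is Y = 6581 − 6P and SRAS is Y = 2P − 795.
Setting them equal: 7376 = 8P, so P = 922.00.
Substituting into AD, Y = 1049.00.

P = 922.00, Y = 1049.00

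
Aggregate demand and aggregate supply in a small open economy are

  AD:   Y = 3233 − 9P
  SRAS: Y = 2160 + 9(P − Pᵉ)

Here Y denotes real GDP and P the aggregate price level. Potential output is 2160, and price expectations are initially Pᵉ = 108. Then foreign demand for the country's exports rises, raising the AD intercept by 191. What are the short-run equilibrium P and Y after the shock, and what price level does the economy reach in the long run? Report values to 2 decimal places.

AD shifts right: new AD is Y = 3424 − 9P. With Pᵉ = 108, SRAS is Y = 1188 + 9P.
Short run: 3424 − 9P = 1188 + 9P gives 2236 = 18P, so P = 124.22 and Y = 3424 − 9P = 2306.00.
Y = 2306.00 is above potential 2160; expectations adjust and SRAS shifts left until Y = 2160.
Long run: on the new AD curve, 2160 = 3424 − 9P gives P = 140.44.

Short run: P = 124.22, Y = 2306.00. Long run: P = 140.44.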